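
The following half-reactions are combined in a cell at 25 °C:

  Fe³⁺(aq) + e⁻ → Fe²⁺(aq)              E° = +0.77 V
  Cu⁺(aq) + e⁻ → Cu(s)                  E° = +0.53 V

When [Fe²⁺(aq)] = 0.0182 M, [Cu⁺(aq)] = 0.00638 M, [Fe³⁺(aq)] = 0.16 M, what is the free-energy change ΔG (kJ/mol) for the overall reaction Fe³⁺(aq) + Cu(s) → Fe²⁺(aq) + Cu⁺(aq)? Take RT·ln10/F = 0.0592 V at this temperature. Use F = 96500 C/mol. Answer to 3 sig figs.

−41.1 kJ/mol

E°cell = +0.77 − (+0.53) = +0.24 V; the balanced reaction transfers n = 1 electron.
Here Q = ([Fe²⁺(aq)]·[Cu⁺(aq)]) / [Fe³⁺(aq)] = 0.000726 (log Q = −3.139), giving E = +0.24 − (0.0592/1)·(−3.139) = +0.4258 V.
ΔG = −nFE = −(1)(96500)(+0.4258) J/mol = −41.1 kJ/mol.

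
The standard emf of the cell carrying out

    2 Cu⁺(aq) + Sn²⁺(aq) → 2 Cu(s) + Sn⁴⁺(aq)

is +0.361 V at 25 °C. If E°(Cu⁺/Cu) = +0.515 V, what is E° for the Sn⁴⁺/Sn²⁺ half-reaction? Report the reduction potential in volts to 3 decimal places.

+0.154 V

In the reaction as written the Cu⁺/Cu couple is reduced (cathode) and Sn⁴⁺/Sn²⁺ is oxidized (anode), so E°cell = E°(Cu⁺/Cu) − E°(Sn⁴⁺/Sn²⁺).
E°(Sn⁴⁺/Sn²⁺) = E°(cathode) − E°cell = +0.515 − (+0.361) = +0.154 V.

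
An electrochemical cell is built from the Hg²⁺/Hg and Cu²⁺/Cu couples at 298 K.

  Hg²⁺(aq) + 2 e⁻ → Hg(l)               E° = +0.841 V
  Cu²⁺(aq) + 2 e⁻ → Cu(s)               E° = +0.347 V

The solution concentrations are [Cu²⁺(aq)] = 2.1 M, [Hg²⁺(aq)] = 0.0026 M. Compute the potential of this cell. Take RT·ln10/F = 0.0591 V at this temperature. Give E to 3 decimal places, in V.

+0.408 V

Hg²⁺/Hg is reduced (cathode, E° = +0.841 V) and Cu²⁺/Cu is oxidized (anode).
E°cell = E°cat − E°an = +0.841 − (+0.347) = +0.494 V; n = 2.
Balancing gives Hg²⁺(aq) + Cu(s) → Hg(l) + Cu²⁺(aq); hence Q = [Cu²⁺(aq)] / [Hg²⁺(aq)] = 808 (log Q = 2.907).
E = E° − (0.0591/n)·log Q = +0.494 − (0.0591/2)(2.907) = +0.408 V.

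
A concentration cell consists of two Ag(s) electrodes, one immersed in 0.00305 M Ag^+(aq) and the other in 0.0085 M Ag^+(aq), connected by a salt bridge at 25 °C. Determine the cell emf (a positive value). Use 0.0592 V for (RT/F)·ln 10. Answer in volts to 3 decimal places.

0.026 V

For a concentration cell E°cell = 0, since both electrodes use the same couple.
The compartment with the higher Ag^+(aq) concentration (0.0085 M) acts as the cathode; ions are reduced there and produced at the dilute (0.00305 M) anode.
With n = 1, Ecell = −(0.0592/1)·log([dilute]/[conc]) = −(0.0592/1)·log(0.00305/0.0085) = +0.026 V.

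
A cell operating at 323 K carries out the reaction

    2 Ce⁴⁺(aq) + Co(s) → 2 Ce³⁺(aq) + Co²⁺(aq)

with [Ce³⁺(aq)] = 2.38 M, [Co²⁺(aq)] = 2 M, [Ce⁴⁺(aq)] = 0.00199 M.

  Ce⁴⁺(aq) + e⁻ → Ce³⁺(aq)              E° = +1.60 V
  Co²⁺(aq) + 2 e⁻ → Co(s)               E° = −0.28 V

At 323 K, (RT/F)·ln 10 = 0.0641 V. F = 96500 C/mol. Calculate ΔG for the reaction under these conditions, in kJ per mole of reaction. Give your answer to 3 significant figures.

The standard cell potential is +1.60 − (−0.28) = +1.88 V, with n = 2 electrons in the balanced equation.
The reaction quotient is ([Ce³⁺(aq)]^2·[Co²⁺(aq)]) / [Ce⁴⁺(aq)]^2 = 2.86×10^6; by Nernst, E = +1.88 − (0.0641/2)(6.456) = +1.6731 V.
ΔG = −nFE = −(2)(96500)(+1.6731) J/mol = −323 kJ/mol.

−323 kJ/mol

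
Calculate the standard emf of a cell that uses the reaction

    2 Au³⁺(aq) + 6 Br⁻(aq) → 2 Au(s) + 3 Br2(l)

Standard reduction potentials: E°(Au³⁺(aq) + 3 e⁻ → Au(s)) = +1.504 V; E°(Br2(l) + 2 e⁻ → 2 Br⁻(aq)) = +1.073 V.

Au³⁺(aq) gains electrons, so the Au³⁺/Au couple is the cathode; the Br₂/Br⁻ couple is the anode.
E°cell = E°(cathode) − E°(anode) = +1.504 − (+1.073) = +0.431 V.
The positive value indicates the reaction is spontaneous as written.

+0.431 V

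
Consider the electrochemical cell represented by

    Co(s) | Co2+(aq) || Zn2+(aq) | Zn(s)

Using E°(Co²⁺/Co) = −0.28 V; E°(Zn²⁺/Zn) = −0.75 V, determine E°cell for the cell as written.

−0.47 V

By convention the left-hand electrode in cell notation is the anode (oxidation) and the right-hand electrode is the cathode (reduction).
E°cell = E°(right) − E°(left) = −0.75 − (−0.28) = −0.47 V.
The negative sign shows that, as written, the cell would require an external voltage to drive the reaction.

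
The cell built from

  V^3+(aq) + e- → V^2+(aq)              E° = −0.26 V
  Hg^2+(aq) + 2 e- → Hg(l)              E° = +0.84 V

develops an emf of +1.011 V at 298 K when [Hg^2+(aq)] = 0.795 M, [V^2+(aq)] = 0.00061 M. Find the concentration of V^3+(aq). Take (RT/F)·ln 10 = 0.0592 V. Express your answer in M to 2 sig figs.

0.017 M

Hg²⁺/Hg is the cathode (higher E°); E°cell = +0.84 − (−0.26) = +1.10 V with n = 2.
From the Nernst equation, log Q = n(E° − E)/0.0592 = 2·(+1.10 − (+1.011))/0.0592 = 3.007.
For Hg^2+(aq) + 2 V^2+(aq) → Hg(l) + 2 V^3+(aq), the reaction quotient is Q = [V^3+(aq)]^2 / ([Hg^2+(aq)]·[V^2+(aq)]^2).
Solving for the unknown gives log [V^3+(aq)] = −1.761, so [V^3+(aq)] ≈ 0.017 M.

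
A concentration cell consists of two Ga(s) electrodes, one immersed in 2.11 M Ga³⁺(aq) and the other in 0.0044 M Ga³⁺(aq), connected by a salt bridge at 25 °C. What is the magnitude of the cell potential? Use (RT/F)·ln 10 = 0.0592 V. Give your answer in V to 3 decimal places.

For a concentration cell E°cell = 0, since both electrodes use the same couple.
The compartment with the higher Ga³⁺(aq) concentration (2.11 M) acts as the cathode; ions are reduced there and produced at the dilute (0.0044 M) anode.
With n = 3, Ecell = −(0.0592/3)·log([dilute]/[conc]) = −(0.0592/3)·log(0.0044/2.11) = +0.053 V.

0.053 V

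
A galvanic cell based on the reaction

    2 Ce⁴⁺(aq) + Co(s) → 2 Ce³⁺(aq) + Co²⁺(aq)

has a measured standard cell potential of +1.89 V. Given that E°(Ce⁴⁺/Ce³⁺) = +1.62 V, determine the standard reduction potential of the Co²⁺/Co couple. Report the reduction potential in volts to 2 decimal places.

−0.27 V

In the reaction as written the Ce⁴⁺/Ce³⁺ couple is reduced (cathode) and Co²⁺/Co is oxidized (anode), so E°cell = E°(Ce⁴⁺/Ce³⁺) − E°(Co²⁺/Co).
E°(Co²⁺/Co) = E°(cathode) − E°cell = +1.62 − (+1.89) = −0.27 V.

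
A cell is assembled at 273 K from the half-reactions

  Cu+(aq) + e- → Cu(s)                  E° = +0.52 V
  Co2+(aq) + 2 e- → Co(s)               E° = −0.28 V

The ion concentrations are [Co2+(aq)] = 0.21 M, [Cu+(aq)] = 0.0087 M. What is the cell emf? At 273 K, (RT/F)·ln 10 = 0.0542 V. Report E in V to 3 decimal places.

The Cu⁺/Cu couple has the more positive E°, so it is the cathode; Co²⁺/Co is the anode.
The standard potential is +0.52 − (−0.28) = +0.80 V and the balanced reaction transfers n = 2 electrons.
Balancing gives 2 Cu+(aq) + Co(s) → 2 Cu(s) + Co2+(aq); hence Q = [Co2+(aq)] / [Cu+(aq)]^2 = 2.77×10^3 (log Q = 3.443).
Applying E = E° − (RT ln10/nF)·log Q gives +0.80 − (0.0542/2)(3.443) = +0.707 V.

+0.707 V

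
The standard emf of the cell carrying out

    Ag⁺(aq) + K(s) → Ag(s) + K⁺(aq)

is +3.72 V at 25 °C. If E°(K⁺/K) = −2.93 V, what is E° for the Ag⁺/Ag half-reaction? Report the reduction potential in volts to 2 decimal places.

In the reaction as written the Ag⁺/Ag couple is reduced (cathode) and K⁺/K is oxidized (anode), so E°cell = E°(Ag⁺/Ag) − E°(K⁺/K).
E°(Ag⁺/Ag) = E°cell + E°(anode) = +3.72 + (−2.93) = +0.79 V.

+0.79 V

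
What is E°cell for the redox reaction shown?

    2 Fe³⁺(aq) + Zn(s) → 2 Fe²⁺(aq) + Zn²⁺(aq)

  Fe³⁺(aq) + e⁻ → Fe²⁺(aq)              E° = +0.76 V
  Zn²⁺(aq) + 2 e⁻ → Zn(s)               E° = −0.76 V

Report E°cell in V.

+1.52 V

In the reaction as written, Fe³⁺(aq) is reduced (cathode) and Zn²⁺(aq) is produced by oxidation at the anode.
E°cell = E°(cathode) − E°(anode) = +0.76 − (−0.76) = +1.52 V.
The positive value indicates the reaction is spontaneous as written.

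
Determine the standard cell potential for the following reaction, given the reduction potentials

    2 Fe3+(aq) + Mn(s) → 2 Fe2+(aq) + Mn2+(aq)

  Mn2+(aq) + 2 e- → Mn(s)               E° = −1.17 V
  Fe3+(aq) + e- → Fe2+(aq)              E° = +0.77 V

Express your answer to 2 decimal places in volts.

Fe3+(aq) gains electrons, so the Fe³⁺/Fe²⁺ couple is the cathode; the Mn²⁺/Mn couple is the anode.
E°cell = E°(cathode) − E°(anode) = +0.77 − (−1.17) = +1.94 V.

+1.94 V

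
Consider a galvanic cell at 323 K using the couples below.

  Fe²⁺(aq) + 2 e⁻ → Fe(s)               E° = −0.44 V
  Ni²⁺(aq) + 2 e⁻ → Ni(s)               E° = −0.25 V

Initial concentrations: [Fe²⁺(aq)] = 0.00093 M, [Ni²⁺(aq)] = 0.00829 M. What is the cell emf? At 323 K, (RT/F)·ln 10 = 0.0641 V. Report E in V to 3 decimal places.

The Ni²⁺/Ni couple has the more positive E°, so it is the cathode; Fe²⁺/Fe is the anode.
E°cell = −0.25 − (−0.44) = +0.19 V, with n = 2 electrons transferred.
For the overall reaction Ni²⁺(aq) + Fe(s) → Ni(s) + Fe²⁺(aq), Q = [Fe²⁺(aq)] / [Ni²⁺(aq)] = 0.112, giving log Q = −0.950.
Applying E = E° − (RT ln10/nF)·log Q gives +0.19 − (0.0641/2)(−0.950) = +0.220 V.

+0.220 V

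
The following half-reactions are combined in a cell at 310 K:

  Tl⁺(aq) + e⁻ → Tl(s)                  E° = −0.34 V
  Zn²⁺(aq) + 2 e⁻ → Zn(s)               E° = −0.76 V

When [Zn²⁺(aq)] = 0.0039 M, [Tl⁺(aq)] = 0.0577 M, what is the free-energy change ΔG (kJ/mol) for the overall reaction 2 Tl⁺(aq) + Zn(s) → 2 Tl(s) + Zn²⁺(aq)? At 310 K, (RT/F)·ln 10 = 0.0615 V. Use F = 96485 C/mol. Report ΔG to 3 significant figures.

−80.6 kJ/mol

E°cell = −0.34 − (−0.76) = +0.42 V; the balanced reaction transfers n = 2 electrons.
Q = [Zn²⁺(aq)] / [Tl⁺(aq)]^2 = 1.17, so log Q = 0.069 and E = +0.42 − (0.0615/2)(0.069) = +0.4179 V.
Finally ΔG = −nFE = −(2)(96485 C/mol)(+0.4179 V) = −80.6 kJ/mol.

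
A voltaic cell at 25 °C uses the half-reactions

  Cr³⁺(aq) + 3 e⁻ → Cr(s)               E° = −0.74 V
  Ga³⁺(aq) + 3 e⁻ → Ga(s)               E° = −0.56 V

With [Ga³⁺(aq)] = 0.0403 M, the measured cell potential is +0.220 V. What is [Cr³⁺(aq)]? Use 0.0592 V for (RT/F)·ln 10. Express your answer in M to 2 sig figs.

Ga³⁺/Ga is the cathode (higher E°); E°cell = −0.56 − (−0.74) = +0.18 V with n = 3.
Since E = E° − (0.0592/n)·log Q, log Q = n(E° − E)/0.0592 = −2.027.
For Ga³⁺(aq) + Cr(s) → Ga(s) + Cr³⁺(aq), the reaction quotient is Q = [Cr³⁺(aq)] / [Ga³⁺(aq)].
Isolating [Cr³⁺(aq)] in Q = 10^{−2.027} yields log [Cr³⁺(aq)] = −3.422, i.e. 0.00038 M.

0.00038 M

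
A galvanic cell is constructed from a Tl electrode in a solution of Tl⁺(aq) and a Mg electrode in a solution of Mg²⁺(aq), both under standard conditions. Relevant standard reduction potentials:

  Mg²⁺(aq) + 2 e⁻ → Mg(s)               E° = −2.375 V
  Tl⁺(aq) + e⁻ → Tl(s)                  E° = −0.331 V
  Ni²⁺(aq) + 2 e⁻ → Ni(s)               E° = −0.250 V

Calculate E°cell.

+2.044 V

Of the two couples in this cell, the one with the more positive reduction potential is reduced at the cathode: here that is Tl⁺/Tl (−0.331 V); Mg²⁺/Mg (−2.375 V) is the anode.
E°cell = E°(cathode) − E°(anode) = −0.331 − (−2.375) = +2.044 V.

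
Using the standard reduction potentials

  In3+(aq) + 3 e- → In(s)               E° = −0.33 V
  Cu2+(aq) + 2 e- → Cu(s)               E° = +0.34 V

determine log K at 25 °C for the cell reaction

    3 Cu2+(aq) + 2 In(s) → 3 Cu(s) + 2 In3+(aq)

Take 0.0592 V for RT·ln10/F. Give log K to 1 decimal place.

log K = 67.9

The Cu²⁺/Cu couple is reduced (cathode); E°cell = +0.34 − (−0.33) = +0.67 V with n = 6.
At equilibrium E = 0, so log K = nE°cell / 0.0592 = (6)(+0.67) / 0.0592 = 67.9.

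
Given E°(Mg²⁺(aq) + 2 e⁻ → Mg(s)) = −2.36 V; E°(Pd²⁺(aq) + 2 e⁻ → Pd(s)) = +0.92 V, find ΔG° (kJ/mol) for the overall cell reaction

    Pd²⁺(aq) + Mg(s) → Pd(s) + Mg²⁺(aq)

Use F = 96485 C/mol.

−633 kJ/mol

In the reaction as written Pd²⁺(aq) is reduced, so the Pd²⁺/Pd couple is the cathode and Mg²⁺/Mg is the anode.
E°cell = +0.92 − (−2.36) = +3.28 V; balancing electrons gives n = 2.
ΔG° = −nFE°cell = −(2)(96485)(+3.28) J/mol = −633 kJ/mol.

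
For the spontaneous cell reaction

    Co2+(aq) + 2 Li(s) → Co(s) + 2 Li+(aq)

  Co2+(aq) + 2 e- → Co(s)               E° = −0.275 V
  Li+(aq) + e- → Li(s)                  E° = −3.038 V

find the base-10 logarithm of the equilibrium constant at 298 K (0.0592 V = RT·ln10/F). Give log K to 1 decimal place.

The Co²⁺/Co couple is reduced (cathode); E°cell = −0.275 − (−3.038) = +2.763 V with n = 2.
At equilibrium E = 0, so log K = nE°cell / 0.0592 = (2)(+2.763) / 0.0592 = 93.3.

log K = 93.3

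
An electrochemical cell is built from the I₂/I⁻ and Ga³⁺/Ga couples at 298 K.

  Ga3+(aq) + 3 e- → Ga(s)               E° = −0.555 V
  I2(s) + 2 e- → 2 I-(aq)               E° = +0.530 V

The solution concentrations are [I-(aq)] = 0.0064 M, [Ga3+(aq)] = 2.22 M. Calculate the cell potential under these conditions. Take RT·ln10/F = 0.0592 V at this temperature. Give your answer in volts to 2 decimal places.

The I₂/I⁻ couple has the more positive E°, so it is the cathode; Ga³⁺/Ga is the anode.
E°cell = +0.530 − (−0.555) = +1.085 V, with n = 6 electrons transferred.
Balancing gives 3 I2(s) + 2 Ga(s) → 6 I-(aq) + 2 Ga3+(aq); hence Q = [I-(aq)]^6·[Ga3+(aq)]^2 = 3.39×10^−13 (log Q = −12.470).
E = E° − (0.0592/n)·log Q = +1.085 − (0.0592/6)(−12.470) = +1.21 V.

+1.21 V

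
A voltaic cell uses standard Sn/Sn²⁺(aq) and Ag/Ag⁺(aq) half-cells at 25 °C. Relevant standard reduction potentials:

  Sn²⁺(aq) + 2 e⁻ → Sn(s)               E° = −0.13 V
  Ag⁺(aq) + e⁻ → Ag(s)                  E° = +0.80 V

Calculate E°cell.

+0.93 V

Of the two couples in this cell, the one with the more positive reduction potential is reduced at the cathode: here that is Ag⁺/Ag (+0.80 V); Sn²⁺/Sn (−0.13 V) is the anode.
E°cell = E°(cathode) − E°(anode) = +0.80 − (−0.13) = +0.93 V.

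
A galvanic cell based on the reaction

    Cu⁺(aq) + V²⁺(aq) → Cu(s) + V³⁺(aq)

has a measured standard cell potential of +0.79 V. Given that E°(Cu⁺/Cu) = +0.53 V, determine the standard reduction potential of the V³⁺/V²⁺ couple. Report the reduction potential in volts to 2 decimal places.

−0.26 V

In the reaction as written the Cu⁺/Cu couple is reduced (cathode) and V³⁺/V²⁺ is oxidized (anode), so E°cell = E°(Cu⁺/Cu) − E°(V³⁺/V²⁺).
E°(V³⁺/V²⁺) = E°(cathode) − E°cell = +0.53 − (+0.79) = −0.26 V.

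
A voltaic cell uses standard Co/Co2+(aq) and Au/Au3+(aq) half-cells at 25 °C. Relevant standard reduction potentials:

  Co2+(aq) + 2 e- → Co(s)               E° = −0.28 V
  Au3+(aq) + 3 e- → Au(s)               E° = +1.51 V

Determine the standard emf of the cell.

+1.79 V

The Au³⁺/Au couple has the higher E°, so Au ion is reduced (cathode) and Co is oxidized (anode).
E°cell = E°(cathode) − E°(anode) = +1.51 − (−0.28) = +1.79 V.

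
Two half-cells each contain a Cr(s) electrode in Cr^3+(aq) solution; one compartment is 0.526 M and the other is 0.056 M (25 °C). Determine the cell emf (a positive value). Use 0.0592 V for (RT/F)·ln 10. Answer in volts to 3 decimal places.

0.019 V

For a concentration cell E°cell = 0, since both electrodes use the same couple.
The compartment with the higher Cr^3+(aq) concentration (0.526 M) acts as the cathode; ions are reduced there and produced at the dilute (0.056 M) anode.
With n = 3, Ecell = −(0.0592/3)·log([dilute]/[conc]) = −(0.0592/3)·log(0.056/0.526) = +0.019 V.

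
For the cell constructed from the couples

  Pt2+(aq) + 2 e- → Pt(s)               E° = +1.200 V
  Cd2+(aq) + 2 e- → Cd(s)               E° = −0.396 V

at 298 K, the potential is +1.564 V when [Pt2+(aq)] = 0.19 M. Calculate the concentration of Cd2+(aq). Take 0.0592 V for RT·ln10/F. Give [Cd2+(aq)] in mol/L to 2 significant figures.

Pt²⁺/Pt is the cathode (higher E°); E°cell = +1.200 − (−0.396) = +1.596 V with n = 2.
From the Nernst equation, log Q = n(E° − E)/0.0592 = 2·(+1.596 − (+1.564))/0.0592 = 1.081.
The balanced reaction is Pt2+(aq) + Cd(s) → Pt(s) + Cd2+(aq), so Q = [Cd2+(aq)] / [Pt2+(aq)].
Substituting the known concentrations and solving, log [Cd2+(aq)] = 0.360 and [Cd2+(aq)] = 2.3 M.

2.3 M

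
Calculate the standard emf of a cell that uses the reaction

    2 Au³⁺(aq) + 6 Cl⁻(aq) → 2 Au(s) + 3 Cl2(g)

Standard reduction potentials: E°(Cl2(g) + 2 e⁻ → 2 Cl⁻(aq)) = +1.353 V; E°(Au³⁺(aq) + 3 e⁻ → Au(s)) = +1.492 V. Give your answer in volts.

Au³⁺(aq) gains electrons, so the Au³⁺/Au couple is the cathode; the Cl₂/Cl⁻ couple is the anode.
E°cell = E°(cathode) − E°(anode) = +1.492 − (+1.353) = +0.139 V.

+0.139 V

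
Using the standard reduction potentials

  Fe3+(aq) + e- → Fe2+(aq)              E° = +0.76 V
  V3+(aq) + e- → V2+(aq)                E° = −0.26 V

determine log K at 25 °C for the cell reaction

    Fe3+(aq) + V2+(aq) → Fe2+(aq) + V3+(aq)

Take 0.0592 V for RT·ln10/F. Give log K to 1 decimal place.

log K = 17.2

The Fe³⁺/Fe²⁺ couple is reduced (cathode); E°cell = +0.76 − (−0.26) = +1.02 V with n = 1.
At equilibrium E = 0, so log K = nE°cell / 0.0592 = (1)(+1.02) / 0.0592 = 17.2.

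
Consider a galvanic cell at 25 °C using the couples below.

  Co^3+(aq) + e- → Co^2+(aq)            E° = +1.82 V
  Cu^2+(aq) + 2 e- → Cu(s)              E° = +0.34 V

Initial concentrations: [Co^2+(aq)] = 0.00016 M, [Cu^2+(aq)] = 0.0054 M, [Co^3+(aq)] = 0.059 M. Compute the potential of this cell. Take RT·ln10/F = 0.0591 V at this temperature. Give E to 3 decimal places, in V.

Co³⁺/Co²⁺ is reduced (cathode, E° = +1.82 V) and Cu²⁺/Cu is oxidized (anode).
E°cell = E°cat − E°an = +1.82 − (+0.34) = +1.48 V; n = 2.
Balancing gives 2 Co^3+(aq) + Cu(s) → 2 Co^2+(aq) + Cu^2+(aq); hence Q = ([Co^2+(aq)]^2·[Cu^2+(aq)]) / [Co^3+(aq)]^2 = 3.97×10^−8 (log Q = −7.401).
By the Nernst equation, E = +1.48 − (0.0591/2)·(−7.401) = +1.699 V.

+1.699 V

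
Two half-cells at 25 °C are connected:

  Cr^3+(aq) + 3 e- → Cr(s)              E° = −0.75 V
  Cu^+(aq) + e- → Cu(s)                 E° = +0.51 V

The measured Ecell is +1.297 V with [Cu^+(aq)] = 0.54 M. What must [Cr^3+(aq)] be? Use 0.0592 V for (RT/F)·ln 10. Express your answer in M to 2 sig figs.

0.0021 M

With Cu⁺/Cu at the cathode and Cr³⁺/Cr at the anode, E°cell = +0.51 − (−0.75) = +1.26 V (n = 3).
Since E = E° − (0.0592/n)·log Q, log Q = n(E° − E)/0.0592 = −1.875.
The balanced reaction is 3 Cu^+(aq) + Cr(s) → 3 Cu(s) + Cr^3+(aq), so Q = [Cr^3+(aq)] / [Cu^+(aq)]^3.
Substituting the known concentrations and solving, log [Cr^3+(aq)] = −2.678 and [Cr^3+(aq)] = 0.0021 M.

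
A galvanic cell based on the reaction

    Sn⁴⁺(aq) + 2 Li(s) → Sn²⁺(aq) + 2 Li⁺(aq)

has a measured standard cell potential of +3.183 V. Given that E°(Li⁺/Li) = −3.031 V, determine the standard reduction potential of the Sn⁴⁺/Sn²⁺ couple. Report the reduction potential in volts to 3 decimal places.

+0.152 V

In the reaction as written the Sn⁴⁺/Sn²⁺ couple is reduced (cathode) and Li⁺/Li is oxidized (anode), so E°cell = E°(Sn⁴⁺/Sn²⁺) − E°(Li⁺/Li).
E°(Sn⁴⁺/Sn²⁺) = E°cell + E°(anode) = +3.183 + (−3.031) = +0.152 V.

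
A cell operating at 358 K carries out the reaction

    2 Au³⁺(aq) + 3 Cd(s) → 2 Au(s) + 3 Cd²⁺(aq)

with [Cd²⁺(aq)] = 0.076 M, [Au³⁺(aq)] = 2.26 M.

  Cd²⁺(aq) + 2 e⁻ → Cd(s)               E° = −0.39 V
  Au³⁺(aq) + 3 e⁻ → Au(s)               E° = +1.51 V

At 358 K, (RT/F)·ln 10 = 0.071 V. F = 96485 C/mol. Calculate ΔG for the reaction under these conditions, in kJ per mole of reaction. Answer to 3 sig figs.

The standard cell potential is +1.51 − (−0.39) = +1.90 V, with n = 6 electrons in the balanced equation.
Q = [Cd²⁺(aq)]^3 / [Au³⁺(aq)]^2 = 8.59×10^−5, so log Q = −4.066 and E = +1.90 − (0.071/6)(−4.066) = +1.9481 V.
ΔG = −nFE = −(6)(96485)(+1.9481) J/mol = −1130 kJ/mol.

−1130 kJ/mol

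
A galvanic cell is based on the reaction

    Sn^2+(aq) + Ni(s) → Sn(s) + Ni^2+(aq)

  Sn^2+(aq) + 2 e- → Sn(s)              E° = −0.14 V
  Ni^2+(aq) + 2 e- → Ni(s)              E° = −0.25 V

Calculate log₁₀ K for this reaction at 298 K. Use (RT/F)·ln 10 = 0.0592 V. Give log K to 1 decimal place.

log K = 3.7

The Sn²⁺/Sn couple is reduced (cathode); E°cell = −0.14 − (−0.25) = +0.11 V with n = 2.
At equilibrium E = 0, so log K = nE°cell / 0.0592 = (2)(+0.11) / 0.0592 = 3.7.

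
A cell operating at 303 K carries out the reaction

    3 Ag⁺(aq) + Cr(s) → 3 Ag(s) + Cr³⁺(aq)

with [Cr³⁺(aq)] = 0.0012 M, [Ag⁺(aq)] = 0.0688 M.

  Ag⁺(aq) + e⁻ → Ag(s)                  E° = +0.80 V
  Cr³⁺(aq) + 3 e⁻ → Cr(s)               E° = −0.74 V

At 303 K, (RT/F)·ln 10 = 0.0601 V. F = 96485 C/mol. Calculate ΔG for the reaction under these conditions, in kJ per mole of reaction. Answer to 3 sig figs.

E°cell = +0.80 − (−0.74) = +1.54 V; the balanced reaction transfers n = 3 electrons.
Q = [Cr³⁺(aq)] / [Ag⁺(aq)]^3 = 3.68, so log Q = 0.566 and E = +1.54 − (0.0601/3)(0.566) = +1.5287 V.
Finally ΔG = −nFE = −(3)(96485 C/mol)(+1.5287 V) = −442 kJ/mol.

−442 kJ/mol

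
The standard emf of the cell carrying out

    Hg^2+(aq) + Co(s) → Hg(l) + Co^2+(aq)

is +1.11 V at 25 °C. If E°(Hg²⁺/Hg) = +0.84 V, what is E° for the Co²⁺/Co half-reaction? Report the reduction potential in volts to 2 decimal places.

−0.27 V

In the reaction as written the Hg²⁺/Hg couple is reduced (cathode) and Co²⁺/Co is oxidized (anode), so E°cell = E°(Hg²⁺/Hg) − E°(Co²⁺/Co).
E°(Co²⁺/Co) = E°(cathode) − E°cell = +0.84 − (+1.11) = −0.27 V.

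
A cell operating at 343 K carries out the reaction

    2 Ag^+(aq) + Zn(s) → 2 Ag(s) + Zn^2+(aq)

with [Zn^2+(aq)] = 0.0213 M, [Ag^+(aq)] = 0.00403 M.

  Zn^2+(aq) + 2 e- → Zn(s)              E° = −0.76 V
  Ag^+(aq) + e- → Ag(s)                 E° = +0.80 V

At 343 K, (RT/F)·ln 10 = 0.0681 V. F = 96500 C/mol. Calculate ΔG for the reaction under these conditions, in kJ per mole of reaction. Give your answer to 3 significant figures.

With Ag⁺/Ag reduced at the cathode, E°cell = +0.80 − (−0.76) = +1.56 V and n = 2.
The reaction quotient is [Zn^2+(aq)] / [Ag^+(aq)]^2 = 1.31×10^3; by Nernst, E = +1.56 − (0.0681/2)(3.118) = +1.4538 V.
ΔG = −nFE = −(2)(96500)(+1.4538) J/mol = −281 kJ/mol.

−281 kJ/mol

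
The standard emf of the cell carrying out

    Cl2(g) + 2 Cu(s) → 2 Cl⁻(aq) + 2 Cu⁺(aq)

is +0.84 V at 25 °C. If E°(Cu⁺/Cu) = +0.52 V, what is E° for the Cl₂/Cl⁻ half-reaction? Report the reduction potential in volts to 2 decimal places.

In the reaction as written the Cl₂/Cl⁻ couple is reduced (cathode) and Cu⁺/Cu is oxidized (anode), so E°cell = E°(Cl₂/Cl⁻) − E°(Cu⁺/Cu).
E°(Cl₂/Cl⁻) = E°cell + E°(anode) = +0.84 + (+0.52) = +1.36 V.

+1.36 V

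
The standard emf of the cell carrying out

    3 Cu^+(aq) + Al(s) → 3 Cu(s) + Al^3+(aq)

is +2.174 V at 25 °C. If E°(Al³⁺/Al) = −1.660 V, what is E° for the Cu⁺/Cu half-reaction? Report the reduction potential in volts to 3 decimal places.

In the reaction as written the Cu⁺/Cu couple is reduced (cathode) and Al³⁺/Al is oxidized (anode), so E°cell = E°(Cu⁺/Cu) − E°(Al³⁺/Al).
E°(Cu⁺/Cu) = E°cell + E°(anode) = +2.174 + (−1.660) = +0.514 V.

+0.514 V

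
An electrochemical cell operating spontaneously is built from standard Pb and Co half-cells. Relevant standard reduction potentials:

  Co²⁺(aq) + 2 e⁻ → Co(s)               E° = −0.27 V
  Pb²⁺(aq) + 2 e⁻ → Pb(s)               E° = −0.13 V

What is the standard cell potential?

+0.14 V

Of the two couples in this cell, the one with the more positive reduction potential is reduced at the cathode: here that is Pb²⁺/Pb (−0.13 V); Co²⁺/Co (−0.27 V) is the anode.
E°cell = E°(cathode) − E°(anode) = −0.13 − (−0.27) = +0.14 V.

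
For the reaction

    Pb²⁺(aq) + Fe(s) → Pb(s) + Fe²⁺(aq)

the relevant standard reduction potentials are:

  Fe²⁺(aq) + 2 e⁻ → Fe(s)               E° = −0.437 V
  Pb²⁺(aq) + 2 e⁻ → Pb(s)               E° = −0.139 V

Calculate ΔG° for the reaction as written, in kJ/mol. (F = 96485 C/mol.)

In the reaction as written Pb²⁺(aq) is reduced, so the Pb²⁺/Pb couple is the cathode and Fe²⁺/Fe is the anode.
E°cell = −0.139 − (−0.437) = +0.298 V; balancing electrons gives n = 2.
ΔG° = −nFE°cell = −(2)(96485)(+0.298) J/mol = −57.5 kJ/mol.

−57.5 kJ/mol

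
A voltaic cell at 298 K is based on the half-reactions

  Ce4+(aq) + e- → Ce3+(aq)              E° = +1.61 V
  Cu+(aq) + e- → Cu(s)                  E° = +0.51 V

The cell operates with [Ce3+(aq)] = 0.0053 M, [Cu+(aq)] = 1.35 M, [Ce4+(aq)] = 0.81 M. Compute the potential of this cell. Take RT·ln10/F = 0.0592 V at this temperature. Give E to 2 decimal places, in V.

+1.22 V

The Ce⁴⁺/Ce³⁺ couple has the more positive E°, so it is the cathode; Cu⁺/Cu is the anode.
The standard potential is +1.61 − (+0.51) = +1.10 V and the balanced reaction transfers n = 1 electron.
The balanced reaction is Ce4+(aq) + Cu(s) → Ce3+(aq) + Cu+(aq), so Q = ([Ce3+(aq)]·[Cu+(aq)]) / [Ce4+(aq)] = 0.00883 and log Q = −2.054.
Applying E = E° − (RT ln10/nF)·log Q gives +1.10 − (0.0592/1)(−2.054) = +1.22 V.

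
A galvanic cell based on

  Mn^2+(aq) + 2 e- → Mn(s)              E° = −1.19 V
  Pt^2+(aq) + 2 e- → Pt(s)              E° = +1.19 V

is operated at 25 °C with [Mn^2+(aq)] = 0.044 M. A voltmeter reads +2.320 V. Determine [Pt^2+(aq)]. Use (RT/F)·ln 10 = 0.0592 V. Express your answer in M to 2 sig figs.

With Pt²⁺/Pt at the cathode and Mn²⁺/Mn at the anode, E°cell = +1.19 − (−1.19) = +2.38 V (n = 2).
Rearranging E = E° − (0.0592/n)·log Q gives log Q = 2(+2.38 − (+2.320))/0.0592 = 2.027.
For Pt^2+(aq) + Mn(s) → Pt(s) + Mn^2+(aq), the reaction quotient is Q = [Mn^2+(aq)] / [Pt^2+(aq)].
Solving for the unknown gives log [Pt^2+(aq)] = −3.384, so [Pt^2+(aq)] ≈ 0.00041 M.

0.00041 M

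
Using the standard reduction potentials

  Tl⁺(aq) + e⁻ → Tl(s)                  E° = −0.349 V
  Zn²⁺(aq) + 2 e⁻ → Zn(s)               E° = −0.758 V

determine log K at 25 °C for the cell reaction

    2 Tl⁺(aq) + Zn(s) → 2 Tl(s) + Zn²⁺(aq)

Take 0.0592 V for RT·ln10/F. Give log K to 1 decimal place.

The Tl⁺/Tl couple is reduced (cathode); E°cell = −0.349 − (−0.758) = +0.409 V with n = 2.
At equilibrium E = 0, so log K = nE°cell / 0.0592 = (2)(+0.409) / 0.0592 = 13.8.

log K = 13.8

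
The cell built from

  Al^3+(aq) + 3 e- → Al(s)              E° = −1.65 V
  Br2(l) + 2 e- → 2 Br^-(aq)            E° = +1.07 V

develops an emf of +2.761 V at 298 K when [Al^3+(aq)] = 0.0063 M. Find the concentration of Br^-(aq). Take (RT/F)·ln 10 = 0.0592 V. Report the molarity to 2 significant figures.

1.1 M

The Br₂/Br⁻ couple has the larger reduction potential, so it is the cathode: E°cell = +1.07 − (−1.65) = +2.72 V and n = 6.
Since E = E° − (0.0592/n)·log Q, log Q = n(E° − E)/0.0592 = −4.155.
The balanced reaction is 3 Br2(l) + 2 Al(s) → 6 Br^-(aq) + 2 Al^3+(aq), so Q = [Br^-(aq)]^6·[Al^3+(aq)]^2.
Substituting the known concentrations and solving, log [Br^-(aq)] = 0.041 and [Br^-(aq)] = 1.1 M.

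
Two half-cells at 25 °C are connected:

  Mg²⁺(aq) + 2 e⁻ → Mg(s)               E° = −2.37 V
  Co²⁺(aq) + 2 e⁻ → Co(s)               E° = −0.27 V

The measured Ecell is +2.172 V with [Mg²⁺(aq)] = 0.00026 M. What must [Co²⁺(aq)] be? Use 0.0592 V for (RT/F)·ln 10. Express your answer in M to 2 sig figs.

Co²⁺/Co is the cathode (higher E°); E°cell = −0.27 − (−2.37) = +2.10 V with n = 2.
Since E = E° − (0.0592/n)·log Q, log Q = n(E° − E)/0.0592 = −2.432.
The balanced reaction is Co²⁺(aq) + Mg(s) → Co(s) + Mg²⁺(aq), so Q = [Mg²⁺(aq)] / [Co²⁺(aq)].
Isolating [Co²⁺(aq)] in Q = 10^{−2.432} yields log [Co²⁺(aq)] = −1.153, i.e. 0.070 M.

0.070 M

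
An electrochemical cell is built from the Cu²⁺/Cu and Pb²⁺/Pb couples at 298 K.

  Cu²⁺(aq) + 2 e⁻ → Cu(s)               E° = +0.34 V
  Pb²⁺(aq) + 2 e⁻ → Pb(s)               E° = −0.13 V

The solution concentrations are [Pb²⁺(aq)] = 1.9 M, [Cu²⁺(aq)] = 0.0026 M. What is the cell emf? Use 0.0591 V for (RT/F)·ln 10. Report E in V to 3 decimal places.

+0.385 V

The Cu²⁺/Cu couple has the more positive E°, so it is the cathode; Pb²⁺/Pb is the anode.
E°cell = +0.34 − (−0.13) = +0.47 V, with n = 2 electrons transferred.
The balanced reaction is Cu²⁺(aq) + Pb(s) → Cu(s) + Pb²⁺(aq), so Q = [Pb²⁺(aq)] / [Cu²⁺(aq)] = 731 and log Q = 2.864.
E = E° − (0.0591/n)·log Q = +0.47 − (0.0591/2)(2.864) = +0.385 V.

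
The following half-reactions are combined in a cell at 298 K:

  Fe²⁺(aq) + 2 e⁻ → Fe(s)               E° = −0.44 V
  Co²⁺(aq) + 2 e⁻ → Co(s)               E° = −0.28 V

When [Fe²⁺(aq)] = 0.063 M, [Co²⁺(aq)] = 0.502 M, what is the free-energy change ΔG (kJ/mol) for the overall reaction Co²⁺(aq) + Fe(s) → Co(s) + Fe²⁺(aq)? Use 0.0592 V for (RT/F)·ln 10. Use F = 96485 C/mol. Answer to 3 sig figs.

E°cell = −0.28 − (−0.44) = +0.16 V; the balanced reaction transfers n = 2 electrons.
Here Q = [Fe²⁺(aq)] / [Co²⁺(aq)] = 0.125 (log Q = −0.901), giving E = +0.16 − (0.0592/2)·(−0.901) = +0.1867 V.
ΔG = −nFE = −(2)(96485)(+0.1867) J/mol = −36.0 kJ/mol.

−36.0 kJ/mol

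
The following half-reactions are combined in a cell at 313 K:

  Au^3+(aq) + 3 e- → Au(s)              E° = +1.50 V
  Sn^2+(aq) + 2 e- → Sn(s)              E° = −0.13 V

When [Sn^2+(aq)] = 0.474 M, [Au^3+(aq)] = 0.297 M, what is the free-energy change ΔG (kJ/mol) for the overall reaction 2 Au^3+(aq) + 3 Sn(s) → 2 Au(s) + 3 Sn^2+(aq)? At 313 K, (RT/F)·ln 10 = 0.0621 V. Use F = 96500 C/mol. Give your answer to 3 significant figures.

−943 kJ/mol

With Au³⁺/Au reduced at the cathode, E°cell = +1.50 − (−0.13) = +1.63 V and n = 6.
The reaction quotient is [Sn^2+(aq)]^3 / [Au^3+(aq)]^2 = 1.21; by Nernst, E = +1.63 − (0.0621/6)(0.082) = +1.6292 V.
Finally ΔG = −nFE = −(6)(96500 C/mol)(+1.6292 V) = −943 kJ/mol.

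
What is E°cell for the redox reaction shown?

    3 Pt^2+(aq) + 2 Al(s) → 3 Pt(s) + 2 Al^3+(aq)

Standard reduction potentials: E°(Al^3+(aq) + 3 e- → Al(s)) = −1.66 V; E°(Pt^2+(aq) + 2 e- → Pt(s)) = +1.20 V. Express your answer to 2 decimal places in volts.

+2.86 V

In the reaction as written, Pt^2+(aq) is reduced (cathode) and Al^3+(aq) is produced by oxidation at the anode.
E°cell = E°(cathode) − E°(anode) = +1.20 − (−1.66) = +2.86 V.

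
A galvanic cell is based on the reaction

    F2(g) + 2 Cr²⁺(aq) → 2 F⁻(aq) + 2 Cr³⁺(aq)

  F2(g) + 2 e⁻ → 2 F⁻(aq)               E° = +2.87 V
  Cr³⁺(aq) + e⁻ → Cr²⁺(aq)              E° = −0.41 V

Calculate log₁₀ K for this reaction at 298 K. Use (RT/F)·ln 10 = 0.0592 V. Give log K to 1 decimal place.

log K = 110.8

The F₂/F⁻ couple is reduced (cathode); E°cell = +2.87 − (−0.41) = +3.28 V with n = 2.
At equilibrium E = 0, so log K = nE°cell / 0.0592 = (2)(+3.28) / 0.0592 = 110.8.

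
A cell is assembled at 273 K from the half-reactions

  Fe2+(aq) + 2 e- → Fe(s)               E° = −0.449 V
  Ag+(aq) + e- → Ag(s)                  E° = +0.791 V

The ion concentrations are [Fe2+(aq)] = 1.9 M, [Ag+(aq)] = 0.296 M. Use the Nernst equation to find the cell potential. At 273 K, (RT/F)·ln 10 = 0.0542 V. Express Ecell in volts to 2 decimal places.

Since E°(Ag⁺/Ag) > E°(Fe²⁺/Fe), Ag⁺/Ag serves as the cathode.
E°cell = E°cat − E°an = +0.791 − (−0.449) = +1.240 V; n = 2.
The balanced reaction is 2 Ag+(aq) + Fe(s) → 2 Ag(s) + Fe2+(aq), so Q = [Fe2+(aq)] / [Ag+(aq)]^2 = 21.7 and log Q = 1.336.
Applying E = E° − (RT ln10/nF)·log Q gives +1.240 − (0.0542/2)(1.336) = +1.20 V.

+1.20 V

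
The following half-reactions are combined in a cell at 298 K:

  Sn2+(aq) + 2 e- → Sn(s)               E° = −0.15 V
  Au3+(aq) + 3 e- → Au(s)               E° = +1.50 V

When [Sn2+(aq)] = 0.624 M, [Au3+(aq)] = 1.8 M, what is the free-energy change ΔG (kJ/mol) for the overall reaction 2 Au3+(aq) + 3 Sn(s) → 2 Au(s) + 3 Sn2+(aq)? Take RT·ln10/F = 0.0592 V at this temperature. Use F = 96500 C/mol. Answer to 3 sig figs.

E°cell = +1.50 − (−0.15) = +1.65 V; the balanced reaction transfers n = 6 electrons.
The reaction quotient is [Sn2+(aq)]^3 / [Au3+(aq)]^2 = 0.075; by Nernst, E = +1.65 − (0.0592/6)(−1.125) = +1.6611 V.
Finally ΔG = −nFE = −(6)(96500 C/mol)(+1.6611 V) = −962 kJ/mol.

−962 kJ/mol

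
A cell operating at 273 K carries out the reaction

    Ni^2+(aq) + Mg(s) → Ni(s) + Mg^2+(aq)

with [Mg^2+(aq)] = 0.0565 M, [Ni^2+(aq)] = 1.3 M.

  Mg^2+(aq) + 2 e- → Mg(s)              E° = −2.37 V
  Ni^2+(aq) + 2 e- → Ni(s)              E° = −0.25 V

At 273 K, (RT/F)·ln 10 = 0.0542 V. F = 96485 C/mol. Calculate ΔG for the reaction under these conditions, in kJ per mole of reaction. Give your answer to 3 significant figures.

−416 kJ/mol

With Ni²⁺/Ni reduced at the cathode, E°cell = −0.25 − (−2.37) = +2.12 V and n = 2.
Q = [Mg^2+(aq)] / [Ni^2+(aq)] = 0.0435, so log Q = −1.362 and E = +2.12 − (0.0542/2)(−1.362) = +2.1569 V.
Finally ΔG = −nFE = −(2)(96485 C/mol)(+2.1569 V) = −416 kJ/mol.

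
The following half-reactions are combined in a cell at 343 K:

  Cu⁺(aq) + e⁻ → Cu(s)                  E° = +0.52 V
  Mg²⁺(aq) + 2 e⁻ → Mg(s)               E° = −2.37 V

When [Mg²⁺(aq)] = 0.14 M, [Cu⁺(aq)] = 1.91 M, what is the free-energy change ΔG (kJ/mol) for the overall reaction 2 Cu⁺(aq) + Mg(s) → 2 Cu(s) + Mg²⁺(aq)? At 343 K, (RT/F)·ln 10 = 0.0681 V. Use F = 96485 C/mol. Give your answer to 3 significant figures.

−567 kJ/mol

With Cu⁺/Cu reduced at the cathode, E°cell = +0.52 − (−2.37) = +2.89 V and n = 2.
Here Q = [Mg²⁺(aq)] / [Cu⁺(aq)]^2 = 0.0384 (log Q = −1.416), giving E = +2.89 − (0.0681/2)·(−1.416) = +2.9382 V.
Then ΔG = −nFE = −2 × 96485 × +2.9382 J/mol = −567 kJ/mol.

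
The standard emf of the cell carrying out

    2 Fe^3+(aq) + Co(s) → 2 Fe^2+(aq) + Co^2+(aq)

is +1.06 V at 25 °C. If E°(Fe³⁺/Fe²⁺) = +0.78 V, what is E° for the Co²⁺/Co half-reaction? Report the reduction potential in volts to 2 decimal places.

−0.28 V

In the reaction as written the Fe³⁺/Fe²⁺ couple is reduced (cathode) and Co²⁺/Co is oxidized (anode), so E°cell = E°(Fe³⁺/Fe²⁺) − E°(Co²⁺/Co).
E°(Co²⁺/Co) = E°(cathode) − E°cell = +0.78 − (+1.06) = −0.28 V.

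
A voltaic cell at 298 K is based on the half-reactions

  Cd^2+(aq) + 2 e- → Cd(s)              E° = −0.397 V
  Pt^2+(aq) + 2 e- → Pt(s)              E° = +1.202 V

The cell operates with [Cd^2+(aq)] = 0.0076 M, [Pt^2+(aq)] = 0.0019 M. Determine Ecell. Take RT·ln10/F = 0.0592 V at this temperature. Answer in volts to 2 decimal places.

Pt²⁺/Pt is reduced (cathode, E° = +1.202 V) and Cd²⁺/Cd is oxidized (anode).
The standard potential is +1.202 − (−0.397) = +1.599 V and the balanced reaction transfers n = 2 electrons.
Balancing gives Pt^2+(aq) + Cd(s) → Pt(s) + Cd^2+(aq); hence Q = [Cd^2+(aq)] / [Pt^2+(aq)] = 4 (log Q = 0.602).
E = E° − (0.0592/n)·log Q = +1.599 − (0.0592/2)(0.602) = +1.58 V.

+1.58 V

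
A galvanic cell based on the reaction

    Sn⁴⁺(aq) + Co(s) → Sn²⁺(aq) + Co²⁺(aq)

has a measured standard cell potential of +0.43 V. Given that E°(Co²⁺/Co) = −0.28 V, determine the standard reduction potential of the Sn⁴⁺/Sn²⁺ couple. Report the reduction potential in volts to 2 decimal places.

In the reaction as written the Sn⁴⁺/Sn²⁺ couple is reduced (cathode) and Co²⁺/Co is oxidized (anode), so E°cell = E°(Sn⁴⁺/Sn²⁺) − E°(Co²⁺/Co).
E°(Sn⁴⁺/Sn²⁺) = E°cell + E°(anode) = +0.43 + (−0.28) = +0.15 V.

+0.15 V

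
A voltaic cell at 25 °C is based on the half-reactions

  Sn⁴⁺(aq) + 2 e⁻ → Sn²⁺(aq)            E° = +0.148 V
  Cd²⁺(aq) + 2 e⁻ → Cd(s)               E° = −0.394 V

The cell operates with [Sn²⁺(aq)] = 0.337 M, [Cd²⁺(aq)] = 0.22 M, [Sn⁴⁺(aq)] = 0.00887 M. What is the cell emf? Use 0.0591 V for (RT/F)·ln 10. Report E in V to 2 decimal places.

The Sn⁴⁺/Sn²⁺ couple has the more positive E°, so it is the cathode; Cd²⁺/Cd is the anode.
E°cell = E°cat − E°an = +0.148 − (−0.394) = +0.542 V; n = 2.
For the overall reaction Sn⁴⁺(aq) + Cd(s) → Sn²⁺(aq) + Cd²⁺(aq), Q = ([Sn²⁺(aq)]·[Cd²⁺(aq)]) / [Sn⁴⁺(aq)] = 8.36, giving log Q = 0.922.
E = E° − (0.0591/n)·log Q = +0.542 − (0.0591/2)(0.922) = +0.51 V.

+0.51 V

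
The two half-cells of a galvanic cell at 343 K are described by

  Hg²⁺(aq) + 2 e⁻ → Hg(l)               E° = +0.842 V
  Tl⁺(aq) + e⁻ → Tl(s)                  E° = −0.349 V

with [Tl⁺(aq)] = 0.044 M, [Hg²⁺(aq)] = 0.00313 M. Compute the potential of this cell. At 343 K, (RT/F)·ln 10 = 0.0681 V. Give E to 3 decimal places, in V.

+1.198 V

Since E°(Hg²⁺/Hg) > E°(Tl⁺/Tl), Hg²⁺/Hg serves as the cathode.
E°cell = +0.842 − (−0.349) = +1.191 V, with n = 2 electrons transferred.
Balancing gives Hg²⁺(aq) + 2 Tl(s) → Hg(l) + 2 Tl⁺(aq); hence Q = [Tl⁺(aq)]^2 / [Hg²⁺(aq)] = 0.619 (log Q = −0.209).
By the Nernst equation, E = +1.191 − (0.0681/2)·(−0.209) = +1.198 V.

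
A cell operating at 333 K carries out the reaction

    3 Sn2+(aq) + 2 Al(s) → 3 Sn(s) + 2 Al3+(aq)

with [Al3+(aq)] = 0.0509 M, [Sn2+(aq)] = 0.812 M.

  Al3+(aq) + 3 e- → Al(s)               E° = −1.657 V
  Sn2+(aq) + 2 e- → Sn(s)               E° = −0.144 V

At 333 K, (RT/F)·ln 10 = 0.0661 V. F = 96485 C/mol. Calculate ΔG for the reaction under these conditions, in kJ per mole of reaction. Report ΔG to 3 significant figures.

−891 kJ/mol

The standard cell potential is −0.144 − (−1.657) = +1.513 V, with n = 6 electrons in the balanced equation.
Here Q = [Al3+(aq)]^2 / [Sn2+(aq)]^3 = 0.00484 (log Q = −2.315), giving E = +1.513 − (0.0661/6)·(−2.315) = +1.5385 V.
Then ΔG = −nFE = −6 × 96485 × +1.5385 J/mol = −891 kJ/mol.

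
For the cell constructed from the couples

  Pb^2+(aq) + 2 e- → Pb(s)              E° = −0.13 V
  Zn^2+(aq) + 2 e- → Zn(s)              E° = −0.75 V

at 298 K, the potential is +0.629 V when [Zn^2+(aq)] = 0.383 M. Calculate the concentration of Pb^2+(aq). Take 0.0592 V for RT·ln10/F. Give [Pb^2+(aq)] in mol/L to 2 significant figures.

0.77 M

Pb²⁺/Pb is the cathode (higher E°); E°cell = −0.13 − (−0.75) = +0.62 V with n = 2.
From the Nernst equation, log Q = n(E° − E)/0.0592 = 2·(+0.62 − (+0.629))/0.0592 = −0.304.
For Pb^2+(aq) + Zn(s) → Pb(s) + Zn^2+(aq), the reaction quotient is Q = [Zn^2+(aq)] / [Pb^2+(aq)].
Substituting the known concentrations and solving, log [Pb^2+(aq)] = −0.113 and [Pb^2+(aq)] = 0.77 M.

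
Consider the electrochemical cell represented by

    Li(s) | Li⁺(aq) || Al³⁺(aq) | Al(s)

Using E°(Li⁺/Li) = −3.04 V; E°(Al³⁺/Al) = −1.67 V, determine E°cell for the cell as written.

+1.37 V

By convention the left-hand electrode in cell notation is the anode (oxidation) and the right-hand electrode is the cathode (reduction).
E°cell = E°(right) − E°(left) = −1.67 − (−3.04) = +1.37 V.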